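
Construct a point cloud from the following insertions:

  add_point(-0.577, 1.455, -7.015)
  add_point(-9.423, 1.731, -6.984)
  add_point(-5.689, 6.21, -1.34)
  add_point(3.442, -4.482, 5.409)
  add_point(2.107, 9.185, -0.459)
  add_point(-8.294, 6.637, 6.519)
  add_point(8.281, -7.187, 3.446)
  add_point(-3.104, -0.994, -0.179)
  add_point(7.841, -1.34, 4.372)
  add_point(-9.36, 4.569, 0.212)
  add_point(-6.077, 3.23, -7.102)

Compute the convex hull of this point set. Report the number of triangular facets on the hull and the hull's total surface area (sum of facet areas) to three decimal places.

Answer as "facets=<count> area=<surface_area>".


Hull vertices (10/11): indices [0, 1, 2, 3, 4, 5, 6, 8, 9, 10].

Per-facet area ½‖(b−a)×(c−a)‖:
  f1: (p0, p6, p1) → 59.3727
  f2: (p3, p6, p1) → 48.4142
  f3: (p2, p5, p4) → 34.2502
  f4: (p10, p0, p1) → 7.1075
  f5: (p10, p0, p4) → 30.2912
  f6: (p10, p2, p1) → 11.6451
  f7: (p10, p2, p4) → 25.9105
  f8: (p9, p3, p1) → 63.5788
  f9: (p9, p3, p5) → 53.7620
  f10: (p9, p2, p1) → 16.3728
  f11: (p9, p2, p5) → 14.4343
  f12: (p8, p5, p4) → 82.5835
  f13: (p8, p3, p5) → 43.6980
  f14: (p8, p3, p6) → 14.3892
  f15: (p8, p0, p6) → 42.5771
  f16: (p8, p0, p4) → 65.5413
Σ area = 613.928

Euler: V−E+F = 10−24+16 = 2.

facets=16 area=613.928


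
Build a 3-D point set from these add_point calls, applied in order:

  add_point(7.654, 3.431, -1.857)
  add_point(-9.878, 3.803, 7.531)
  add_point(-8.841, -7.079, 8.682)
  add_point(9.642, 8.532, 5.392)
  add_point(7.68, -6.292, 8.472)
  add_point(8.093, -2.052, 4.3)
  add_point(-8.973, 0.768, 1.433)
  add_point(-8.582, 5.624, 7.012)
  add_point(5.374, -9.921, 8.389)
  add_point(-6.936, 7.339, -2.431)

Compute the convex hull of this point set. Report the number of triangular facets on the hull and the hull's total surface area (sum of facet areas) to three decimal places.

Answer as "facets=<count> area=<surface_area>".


10 of the 10 inputs are extreme points: [0, 1, 2, 3, 4, 5, 6, 7, 8, 9].

Triangle areas on the boundary:
  f1: (p0, p9, p3) → 68.3344
  f2: (p4, p3, p1) → 143.0645
  f3: (p7, p3, p1) → 15.1789
  f4: (p7, p9, p1) → 9.9507
  f5: (p7, p9, p3) → 86.6224
  f6: (p2, p4, p1) → 90.8121
  f7: (p2, p4, p8) → 29.0877
  f8: (p5, p0, p8) → 18.4276
  f9: (p5, p4, p8) → 10.0220
  f10: (p5, p0, p3) → 36.4605
  f11: (p5, p4, p3) → 24.6614
  f12: (p6, p2, p8) → 76.6638
  f13: (p6, p0, p8) → 135.4868
  f14: (p6, p0, p9) → 59.6254
  f15: (p6, p9, p1) → 26.9709
  f16: (p6, p2, p1) → 35.2789
Σ area = 866.648

Euler characteristic 10−24+16 = 2 ✓

facets=16 area=866.648


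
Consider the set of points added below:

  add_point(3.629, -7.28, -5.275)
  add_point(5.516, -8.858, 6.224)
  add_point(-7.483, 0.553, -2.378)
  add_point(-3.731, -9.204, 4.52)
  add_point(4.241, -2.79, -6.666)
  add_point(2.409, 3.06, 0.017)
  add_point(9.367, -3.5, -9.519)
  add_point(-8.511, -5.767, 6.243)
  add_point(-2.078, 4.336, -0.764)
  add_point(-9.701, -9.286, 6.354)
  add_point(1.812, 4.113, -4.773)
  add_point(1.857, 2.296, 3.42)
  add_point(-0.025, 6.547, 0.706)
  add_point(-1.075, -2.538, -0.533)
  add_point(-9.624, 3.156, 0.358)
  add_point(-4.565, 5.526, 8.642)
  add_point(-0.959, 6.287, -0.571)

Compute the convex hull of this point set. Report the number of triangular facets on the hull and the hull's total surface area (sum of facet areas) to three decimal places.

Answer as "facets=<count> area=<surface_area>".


facets=22 area=862.985

Extreme-point indices: [0, 1, 2, 3, 5, 6, 9, 10, 11, 12, 14, 15, 16] — 13 of 17 on the boundary.

Triangle areas on the boundary:
  f1: (p1, p15, p9) → 113.0089
  f2: (p0, p1, p6) → 42.0966
  f3: (p0, p2, p9) → 91.7239
  f4: (p0, p2, p6) → 51.1021
  f5: (p5, p12, p6) → 17.5608
  f6: (p11, p12, p15) → 23.1954
  f7: (p11, p1, p15) → 48.6948
  f8: (p11, p5, p12) → 7.5886
  f9: (p11, p1, p6) → 92.7043
  f10: (p11, p5, p6) → 17.9976
  f11: (p10, p12, p6) → 22.3422
  f12: (p10, p2, p6) → 53.4983
  f13: (p14, p15, p9) → 68.2878
  f14: (p14, p2, p9) → 28.9170
  f15: (p14, p10, p2) → 20.4922
  f16: (p3, p1, p9) → 13.5872
  f17: (p3, p0, p9) → 23.1780
  f18: (p3, p0, p1) → 52.2248
  f19: (p16, p10, p12) → 4.0652
  f20: (p16, p14, p10) → 23.0879
  f21: (p16, p12, p15) → 6.8170
  f22: (p16, p14, p15) → 40.8141
Σ area = 862.985

Euler: V−E+F = 13−33+22 = 2.


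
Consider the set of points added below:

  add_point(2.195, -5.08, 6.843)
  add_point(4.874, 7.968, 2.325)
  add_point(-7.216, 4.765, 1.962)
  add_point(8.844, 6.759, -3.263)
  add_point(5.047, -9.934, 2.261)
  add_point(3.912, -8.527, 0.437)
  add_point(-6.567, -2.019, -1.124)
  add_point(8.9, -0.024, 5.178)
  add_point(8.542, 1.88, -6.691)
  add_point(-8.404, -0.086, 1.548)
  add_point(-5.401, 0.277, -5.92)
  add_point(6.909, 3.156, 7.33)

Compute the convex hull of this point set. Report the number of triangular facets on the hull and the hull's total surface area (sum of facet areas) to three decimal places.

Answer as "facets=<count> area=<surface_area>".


facets=20 area=728.425

Extreme-point indices: [0, 1, 2, 3, 4, 5, 6, 7, 8, 9, 10, 11] — 12 of 12 on the boundary.

Triangle areas on the boundary:
  f1: (p8, p4, p7) → 65.7413
  f2: (p0, p4, p9) → 44.1531
  f3: (p0, p4, p7) → 31.0519
  f4: (p3, p8, p7) → 32.2603
  f5: (p3, p10, p8) → 41.6974
  f6: (p2, p0, p9) → 31.8698
  f7: (p2, p10, p9) → 20.1586
  f8: (p2, p3, p1) → 38.1212
  f9: (p2, p3, p10) → 72.4167
  f10: (p11, p0, p7) → 18.5094
  f11: (p11, p3, p7) → 23.3524
  f12: (p11, p3, p1) → 24.1770
  f13: (p11, p2, p1) → 44.9282
  f14: (p11, p2, p0) → 66.5578
  f15: (p6, p4, p9) → 23.5428
  f16: (p6, p10, p9) → 8.8267
  f17: (p5, p8, p4) → 13.1286
  f18: (p5, p10, p8) → 83.8881
  f19: (p5, p6, p4) → 10.5885
  f20: (p5, p6, p10) → 33.4551
Σ area = 728.425

Euler characteristic 12−30+20 = 2 ✓


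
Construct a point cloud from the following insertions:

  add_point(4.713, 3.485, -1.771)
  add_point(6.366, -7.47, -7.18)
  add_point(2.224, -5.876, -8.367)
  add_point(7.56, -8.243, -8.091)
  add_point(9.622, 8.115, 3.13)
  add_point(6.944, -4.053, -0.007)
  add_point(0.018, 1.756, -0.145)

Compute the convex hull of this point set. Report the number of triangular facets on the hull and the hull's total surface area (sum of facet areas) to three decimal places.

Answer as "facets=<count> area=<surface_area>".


facets=10 area=292.610

Extreme-point indices: [0, 1, 2, 3, 4, 5, 6] — 7 of 7 on the boundary.

Per-facet area ½‖(b−a)×(c−a)‖:
  f1: (p5, p4, p6) → 52.0064
  f2: (p5, p3, p4) → 45.1918
  f3: (p5, p2, p6) → 42.6146
  f4: (p0, p4, p6) → 18.6558
  f5: (p0, p2, p6) → 29.6092
  f6: (p0, p3, p4) → 44.2307
  f7: (p0, p2, p3) → 34.0599
  f8: (p1, p2, p3) → 2.9259
  f9: (p1, p5, p3) → 5.2214
  f10: (p1, p5, p2) → 18.0942
Σ area = 292.610

Check V−E+F: 7 − 15 + 10 = 2.


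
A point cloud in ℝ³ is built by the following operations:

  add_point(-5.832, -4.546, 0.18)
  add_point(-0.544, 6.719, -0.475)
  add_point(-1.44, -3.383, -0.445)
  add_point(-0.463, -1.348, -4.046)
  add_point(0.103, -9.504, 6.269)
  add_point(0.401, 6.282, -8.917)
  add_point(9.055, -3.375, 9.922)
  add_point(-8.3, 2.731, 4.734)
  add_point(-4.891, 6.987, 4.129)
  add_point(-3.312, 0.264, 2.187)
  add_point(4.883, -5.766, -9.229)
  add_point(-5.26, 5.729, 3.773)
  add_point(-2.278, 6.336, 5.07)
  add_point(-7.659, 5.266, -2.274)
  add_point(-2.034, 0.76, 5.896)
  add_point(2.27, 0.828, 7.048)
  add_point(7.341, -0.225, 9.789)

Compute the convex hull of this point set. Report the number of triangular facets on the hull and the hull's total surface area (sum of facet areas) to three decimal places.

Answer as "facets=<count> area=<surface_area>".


facets=18 area=861.911

Hull vertices (11/17): indices [0, 1, 4, 5, 6, 7, 8, 10, 12, 13, 16].

Facet areas (half cross-product norm):
  f1: (p10, p4, p6) → 95.1561
  f2: (p5, p10, p6) → 126.6932
  f3: (p16, p4, p7) → 88.5399
  f4: (p16, p4, p6) → 20.4667
  f5: (p16, p5, p6) → 33.3732
  f6: (p0, p4, p7) → 42.4288
  f7: (p0, p10, p4) → 70.1635
  f8: (p13, p5, p10) → 66.2087
  f9: (p13, p0, p10) → 73.4262
  f10: (p13, p0, p7) → 32.5477
  f11: (p13, p8, p7) → 18.6266
  f12: (p13, p8, p5) → 36.5497
  f13: (p1, p16, p5) → 49.5188
  f14: (p1, p8, p5) → 16.1947
  f15: (p12, p1, p16) → 36.0793
  f16: (p12, p1, p8) → 8.2912
  f17: (p12, p16, p7) → 40.3339
  f18: (p12, p8, p7) → 7.3132
Σ area = 861.911

Euler: V−E+F = 11−27+18 = 2.


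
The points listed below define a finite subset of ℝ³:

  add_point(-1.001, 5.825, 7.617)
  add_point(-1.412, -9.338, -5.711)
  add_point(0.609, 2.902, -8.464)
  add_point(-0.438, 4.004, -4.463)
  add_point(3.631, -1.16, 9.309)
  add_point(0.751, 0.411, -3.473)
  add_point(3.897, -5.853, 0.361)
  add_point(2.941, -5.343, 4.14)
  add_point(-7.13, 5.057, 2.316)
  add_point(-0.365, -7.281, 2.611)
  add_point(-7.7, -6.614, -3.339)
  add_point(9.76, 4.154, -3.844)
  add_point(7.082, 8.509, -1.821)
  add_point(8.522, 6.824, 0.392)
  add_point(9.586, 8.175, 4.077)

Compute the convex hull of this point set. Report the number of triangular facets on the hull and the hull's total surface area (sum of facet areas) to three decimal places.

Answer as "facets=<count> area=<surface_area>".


facets=20 area=839.090

12 of the 15 inputs are extreme points: [0, 1, 2, 4, 6, 7, 8, 9, 10, 11, 12, 14].

Area of each hull facet:
  f1: (p8, p4, p10) → 91.5773
  f2: (p2, p1, p10) → 45.5320
  f3: (p2, p1, p11) → 64.7634
  f4: (p2, p8, p10) → 77.1093
  f5: (p9, p1, p10) → 29.8750
  f6: (p9, p4, p10) → 33.8261
  f7: (p6, p14, p11) → 54.7258
  f8: (p6, p14, p4) → 61.8485
  f9: (p6, p1, p11) → 50.2790
  f10: (p6, p9, p1) → 20.9535
  f11: (p0, p8, p4) → 30.9038
  f12: (p0, p14, p4) → 46.9171
  f13: (p12, p2, p8) → 70.8919
  f14: (p12, p0, p8) → 51.7333
  f15: (p12, p0, p14) → 36.5173
  f16: (p12, p2, p11) → 27.9727
  f17: (p12, p14, p11) → 17.5378
  f18: (p7, p9, p4) → 10.3228
  f19: (p7, p6, p4) → 7.8963
  f20: (p7, p6, p9) → 7.9071
Σ area = 839.090

Euler characteristic 12−30+20 = 2 ✓


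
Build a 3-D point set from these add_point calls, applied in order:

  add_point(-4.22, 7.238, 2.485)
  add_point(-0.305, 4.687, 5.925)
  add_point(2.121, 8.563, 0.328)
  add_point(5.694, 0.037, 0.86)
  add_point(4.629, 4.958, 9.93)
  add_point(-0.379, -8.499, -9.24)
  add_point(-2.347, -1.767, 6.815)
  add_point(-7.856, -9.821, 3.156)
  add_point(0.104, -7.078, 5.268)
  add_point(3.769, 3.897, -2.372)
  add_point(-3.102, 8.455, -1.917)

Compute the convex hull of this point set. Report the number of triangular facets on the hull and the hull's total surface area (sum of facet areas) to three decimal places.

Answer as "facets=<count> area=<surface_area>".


Extreme-point indices: [0, 2, 3, 4, 5, 6, 7, 8, 9, 10] — 10 of 11 on the boundary.

Area of each hull facet:
  f1: (p10, p5, p7) → 128.2252
  f2: (p9, p5, p3) → 38.8010
  f3: (p9, p4, p3) → 27.6494
  f4: (p9, p4, p2) → 29.6563
  f5: (p9, p10, p2) → 15.9941
  f6: (p9, p10, p5) → 58.9487
  f7: (p8, p4, p3) → 51.9191
  f8: (p8, p5, p7) → 60.3230
  f9: (p8, p5, p3) → 68.8023
  f10: (p0, p4, p2) → 35.7252
  f11: (p0, p10, p2) → 13.2240
  f12: (p0, p10, p7) → 38.6146
  f13: (p6, p0, p7) → 47.6295
  f14: (p6, p0, p4) → 48.8614
  f15: (p6, p8, p7) → 26.2460
  f16: (p6, p8, p4) → 28.4736
Σ area = 719.093

Euler characteristic 10−24+16 = 2 ✓

facets=16 area=719.093


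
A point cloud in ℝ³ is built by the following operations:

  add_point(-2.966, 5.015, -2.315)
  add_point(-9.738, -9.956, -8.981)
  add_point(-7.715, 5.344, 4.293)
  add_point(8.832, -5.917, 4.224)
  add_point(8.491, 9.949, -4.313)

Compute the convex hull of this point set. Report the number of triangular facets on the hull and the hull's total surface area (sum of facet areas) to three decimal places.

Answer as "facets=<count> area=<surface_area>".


Points on the hull: [0, 1, 2, 3, 4] (5 of 5).

Area of each hull facet:
  f1: (p4, p3, p1) → 206.6870
  f2: (p2, p3, p1) → 191.3655
  f3: (p2, p4, p3) → 155.1919
  f4: (p0, p4, p1) → 88.1772
  f5: (p0, p2, p1) → 71.7151
  f6: (p0, p2, p4) → 39.4690
Σ area = 752.606

Euler characteristic 5−9+6 = 2 ✓

facets=6 area=752.606


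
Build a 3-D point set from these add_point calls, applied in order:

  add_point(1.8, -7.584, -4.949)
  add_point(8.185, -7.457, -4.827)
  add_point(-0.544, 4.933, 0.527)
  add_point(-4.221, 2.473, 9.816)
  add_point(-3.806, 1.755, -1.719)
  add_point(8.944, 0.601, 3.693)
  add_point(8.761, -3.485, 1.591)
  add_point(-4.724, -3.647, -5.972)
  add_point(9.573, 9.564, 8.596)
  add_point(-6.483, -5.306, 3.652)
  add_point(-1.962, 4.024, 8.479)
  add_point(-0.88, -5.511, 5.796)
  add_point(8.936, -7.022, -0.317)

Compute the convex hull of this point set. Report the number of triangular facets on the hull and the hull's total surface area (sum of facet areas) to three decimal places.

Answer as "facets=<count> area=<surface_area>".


Hull vertices (11/13): indices [0, 1, 2, 3, 4, 7, 8, 9, 10, 11, 12].

Triangle areas on the boundary:
  f1: (p7, p0, p9) → 38.0668
  f2: (p1, p12, p8) → 36.0326
  f3: (p1, p12, p0) → 14.4172
  f4: (p1, p7, p0) → 13.2996
  f5: (p2, p1, p8) → 110.2932
  f6: (p2, p1, p7) → 76.6543
  f7: (p11, p12, p8) → 103.5643
  f8: (p11, p3, p8) → 74.1800
  f9: (p11, p3, p9) → 28.0339
  f10: (p11, p0, p9) → 33.6008
  f11: (p11, p12, p0) → 45.3194
  f12: (p10, p3, p8) → 9.1180
  f13: (p10, p2, p8) → 50.9932
  f14: (p10, p2, p3) → 9.7699
  f15: (p4, p2, p7) → 9.4555
  f16: (p4, p2, p3) → 26.1171
  f17: (p4, p7, p9) → 30.8874
  f18: (p4, p3, p9) → 45.0592
Σ area = 754.863

Euler characteristic 11−27+18 = 2 ✓

facets=18 area=754.863


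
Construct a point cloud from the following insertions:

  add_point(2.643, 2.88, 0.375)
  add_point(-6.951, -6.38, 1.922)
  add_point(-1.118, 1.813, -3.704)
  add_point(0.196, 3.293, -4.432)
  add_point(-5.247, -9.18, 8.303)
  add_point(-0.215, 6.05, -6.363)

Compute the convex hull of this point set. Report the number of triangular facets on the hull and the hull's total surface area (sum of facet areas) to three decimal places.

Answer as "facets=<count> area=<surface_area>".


facets=8 area=205.690

Hull vertices (6/6): indices [0, 1, 2, 3, 4, 5].

Facet areas (half cross-product norm):
  f1: (p4, p5, p1) → 44.7575
  f2: (p4, p5, p0) → 55.7606
  f3: (p3, p5, p0) → 7.1755
  f4: (p3, p4, p1) → 40.1450
  f5: (p3, p4, p0) → 42.8722
  f6: (p2, p5, p1) → 10.1592
  f7: (p2, p3, p1) → 2.2375
  f8: (p2, p3, p5) → 2.5822
Σ area = 205.690

Check V−E+F: 6 − 12 + 8 = 2.


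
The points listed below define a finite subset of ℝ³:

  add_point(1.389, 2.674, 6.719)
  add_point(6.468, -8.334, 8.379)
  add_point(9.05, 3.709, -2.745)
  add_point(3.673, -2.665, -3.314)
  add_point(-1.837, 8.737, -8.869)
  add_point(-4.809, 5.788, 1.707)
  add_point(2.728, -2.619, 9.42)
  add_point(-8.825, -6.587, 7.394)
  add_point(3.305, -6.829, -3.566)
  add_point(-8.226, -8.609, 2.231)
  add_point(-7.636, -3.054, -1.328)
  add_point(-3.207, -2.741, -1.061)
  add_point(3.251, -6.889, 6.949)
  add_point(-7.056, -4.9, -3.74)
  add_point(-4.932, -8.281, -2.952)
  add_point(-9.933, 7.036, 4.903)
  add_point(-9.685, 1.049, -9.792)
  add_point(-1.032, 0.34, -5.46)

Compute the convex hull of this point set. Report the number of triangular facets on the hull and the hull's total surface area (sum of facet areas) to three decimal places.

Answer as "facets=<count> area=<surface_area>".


Hull vertices (11/18): indices [0, 1, 2, 4, 6, 7, 8, 9, 14, 15, 16].

Facet areas (half cross-product norm):
  f1: (p4, p2, p15) → 108.1376
  f2: (p4, p16, p15) → 82.5967
  f3: (p0, p2, p15) → 67.5393
  f4: (p7, p1, p9) → 42.8418
  f5: (p7, p16, p15) → 107.8955
  f6: (p7, p16, p9) → 37.8386
  f7: (p8, p1, p2) → 74.6311
  f8: (p8, p4, p2) → 80.6660
  f9: (p8, p4, p16) → 87.3849
  f10: (p6, p7, p1) → 41.7703
  f11: (p6, p1, p2) → 52.1606
  f12: (p6, p0, p2) → 35.7381
  f13: (p6, p0, p15) → 30.5059
  f14: (p6, p7, p15) → 84.0876
  f15: (p14, p1, p9) → 48.2756
  f16: (p14, p8, p1) → 51.5388
  f17: (p14, p16, p9) → 36.7215
  f18: (p14, p8, p16) → 51.3416
Σ area = 1121.671

Euler characteristic 11−27+18 = 2 ✓

facets=18 area=1121.671


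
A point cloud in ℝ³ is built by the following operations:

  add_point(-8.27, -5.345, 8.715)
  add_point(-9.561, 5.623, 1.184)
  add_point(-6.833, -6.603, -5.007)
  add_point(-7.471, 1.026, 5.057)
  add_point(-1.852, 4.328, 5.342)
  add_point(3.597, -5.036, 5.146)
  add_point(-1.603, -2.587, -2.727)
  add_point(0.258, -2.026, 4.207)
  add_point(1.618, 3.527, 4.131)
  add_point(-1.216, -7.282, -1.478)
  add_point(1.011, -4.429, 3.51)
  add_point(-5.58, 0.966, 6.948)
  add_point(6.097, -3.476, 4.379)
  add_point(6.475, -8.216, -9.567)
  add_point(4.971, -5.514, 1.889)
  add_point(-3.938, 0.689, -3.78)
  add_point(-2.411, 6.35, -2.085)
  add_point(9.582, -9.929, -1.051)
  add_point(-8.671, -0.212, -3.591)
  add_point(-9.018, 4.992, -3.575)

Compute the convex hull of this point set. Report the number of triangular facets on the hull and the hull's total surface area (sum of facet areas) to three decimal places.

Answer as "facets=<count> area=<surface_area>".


facets=22 area=865.811

Hull vertices (13/20): indices [0, 1, 2, 4, 5, 8, 11, 12, 13, 16, 17, 18, 19].

Triangle areas on the boundary:
  f1: (p2, p0, p17) → 118.4728
  f2: (p2, p13, p17) → 65.2621
  f3: (p8, p13, p17) → 75.9614
  f4: (p18, p0, p1) → 48.5984
  f5: (p18, p2, p0) → 44.6273
  f6: (p12, p8, p17) → 23.5839
  f7: (p12, p4, p8) → 11.6602
  f8: (p16, p8, p13) → 72.2629
  f9: (p16, p4, p1) → 28.4594
  f10: (p16, p4, p8) → 14.2583
  f11: (p11, p0, p1) → 26.0670
  f12: (p11, p4, p1) → 21.5886
  f13: (p11, p12, p0) → 45.0054
  f14: (p11, p12, p4) → 29.3622
  f15: (p5, p0, p17) → 40.8899
  f16: (p5, p12, p17) → 13.8219
  f17: (p5, p12, p0) → 9.2622
  f18: (p19, p18, p1) → 12.4734
  f19: (p19, p16, p1) → 16.5435
  f20: (p19, p16, p13) → 62.8314
  f21: (p19, p2, p13) → 79.6469
  f22: (p19, p18, p2) → 5.1720
Σ area = 865.811

Check V−E+F: 13 − 33 + 22 = 2.


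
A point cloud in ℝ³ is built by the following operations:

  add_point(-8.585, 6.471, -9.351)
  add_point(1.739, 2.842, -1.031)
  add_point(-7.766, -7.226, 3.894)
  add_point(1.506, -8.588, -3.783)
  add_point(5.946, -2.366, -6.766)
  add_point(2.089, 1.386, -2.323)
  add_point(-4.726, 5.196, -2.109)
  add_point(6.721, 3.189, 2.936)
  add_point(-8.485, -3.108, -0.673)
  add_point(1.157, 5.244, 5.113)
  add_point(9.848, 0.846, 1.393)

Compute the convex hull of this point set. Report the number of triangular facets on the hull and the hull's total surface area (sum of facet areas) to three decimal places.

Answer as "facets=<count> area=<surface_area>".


facets=14 area=688.885

Points on the hull: [0, 2, 3, 4, 6, 7, 8, 9, 10] (9 of 11).

Facet areas (half cross-product norm):
  f1: (p2, p3, p10) → 81.5376
  f2: (p2, p9, p10) → 79.6748
  f3: (p4, p10, p0) → 78.7673
  f4: (p4, p3, p0) → 70.5689
  f5: (p4, p3, p10) → 38.8368
  f6: (p7, p10, p0) → 37.5836
  f7: (p7, p9, p0) → 53.7669
  f8: (p7, p9, p10) → 3.5561
  f9: (p6, p9, p0) → 9.5852
  f10: (p6, p2, p9) → 64.6124
  f11: (p8, p6, p0) → 38.1778
  f12: (p8, p6, p2) → 21.3075
  f13: (p8, p3, p0) → 75.1803
  f14: (p8, p2, p3) → 35.7300
Σ area = 688.885

Euler: V−E+F = 9−21+14 = 2.


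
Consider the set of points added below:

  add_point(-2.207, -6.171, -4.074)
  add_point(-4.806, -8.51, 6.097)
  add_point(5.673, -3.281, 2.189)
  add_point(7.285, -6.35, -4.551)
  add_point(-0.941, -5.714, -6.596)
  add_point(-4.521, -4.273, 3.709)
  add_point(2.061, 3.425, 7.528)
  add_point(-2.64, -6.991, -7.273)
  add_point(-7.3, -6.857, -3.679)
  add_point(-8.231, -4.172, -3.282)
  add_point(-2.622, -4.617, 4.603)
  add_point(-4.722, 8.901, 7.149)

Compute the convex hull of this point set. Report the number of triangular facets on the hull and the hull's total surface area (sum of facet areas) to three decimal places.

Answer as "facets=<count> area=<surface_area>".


facets=14 area=613.008

9 of the 12 inputs are extreme points: [1, 2, 3, 4, 6, 7, 8, 9, 11].

Triangle areas on the boundary:
  f1: (p1, p11, p9) → 89.1417
  f2: (p6, p11, p3) → 57.7520
  f3: (p6, p1, p11) → 59.7064
  f4: (p4, p11, p3) → 86.5530
  f5: (p2, p1, p3) → 44.7689
  f6: (p2, p6, p3) → 16.4162
  f7: (p2, p6, p1) → 56.1889
  f8: (p7, p1, p3) → 69.9228
  f9: (p7, p4, p3) → 6.0798
  f10: (p7, p11, p9) → 56.2037
  f11: (p7, p4, p11) → 20.0610
  f12: (p8, p1, p9) → 14.5972
  f13: (p8, p7, p9) → 7.8705
  f14: (p8, p7, p1) → 27.7455
Σ area = 613.008

Check V−E+F: 9 − 21 + 14 = 2.


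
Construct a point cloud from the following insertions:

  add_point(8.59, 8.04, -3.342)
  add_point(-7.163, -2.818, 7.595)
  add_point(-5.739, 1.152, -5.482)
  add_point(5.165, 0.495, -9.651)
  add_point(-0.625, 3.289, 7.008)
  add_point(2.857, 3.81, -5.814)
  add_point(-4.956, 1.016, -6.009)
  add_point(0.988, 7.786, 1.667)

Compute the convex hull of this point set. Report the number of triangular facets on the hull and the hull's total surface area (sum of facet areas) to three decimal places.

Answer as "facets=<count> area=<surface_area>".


8 of the 8 inputs are extreme points: [0, 1, 2, 3, 4, 5, 6, 7].

Area of each hull facet:
  f1: (p7, p2, p1) → 76.1365
  f2: (p7, p2, p0) → 53.2765
  f3: (p4, p3, p1) → 78.5757
  f4: (p4, p3, p0) → 76.2766
  f5: (p4, p7, p1) → 24.6731
  f6: (p4, p7, p0) → 25.7231
  f7: (p6, p3, p1) → 68.6442
  f8: (p6, p2, p1) → 5.3834
  f9: (p6, p2, p0) → 6.1276
  f10: (p5, p3, p0) → 20.3691
  f11: (p5, p6, p0) → 12.8270
  f12: (p5, p6, p3) → 22.7696
Σ area = 470.782

Check V−E+F: 8 − 18 + 12 = 2.

facets=12 area=470.782


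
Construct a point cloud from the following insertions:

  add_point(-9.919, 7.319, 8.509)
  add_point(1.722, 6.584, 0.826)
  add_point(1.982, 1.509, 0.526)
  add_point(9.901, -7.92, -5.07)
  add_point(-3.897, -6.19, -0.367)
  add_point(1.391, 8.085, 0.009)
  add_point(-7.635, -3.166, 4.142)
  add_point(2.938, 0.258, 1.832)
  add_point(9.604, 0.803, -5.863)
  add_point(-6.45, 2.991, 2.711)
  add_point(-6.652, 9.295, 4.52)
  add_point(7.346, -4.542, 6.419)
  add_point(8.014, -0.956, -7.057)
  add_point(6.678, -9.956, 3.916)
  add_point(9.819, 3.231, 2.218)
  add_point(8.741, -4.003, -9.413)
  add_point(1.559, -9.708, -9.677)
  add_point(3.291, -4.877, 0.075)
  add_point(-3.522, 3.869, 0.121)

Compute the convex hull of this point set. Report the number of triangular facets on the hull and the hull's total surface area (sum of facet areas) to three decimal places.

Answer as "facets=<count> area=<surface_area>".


facets=22 area=996.224

13 of the 19 inputs are extreme points: [0, 3, 4, 5, 6, 8, 9, 10, 11, 13, 14, 15, 16].

Triangle areas on the boundary:
  f1: (p13, p16, p3) → 47.0086
  f2: (p6, p13, p0) → 75.3230
  f3: (p10, p5, p16) → 88.1362
  f4: (p15, p16, p3) → 26.5878
  f5: (p15, p5, p16) → 77.4239
  f6: (p14, p10, p0) → 41.6905
  f7: (p14, p10, p5) → 33.7180
  f8: (p4, p13, p16) → 66.3904
  f9: (p4, p6, p16) → 8.1595
  f10: (p4, p6, p13) → 36.3083
  f11: (p9, p10, p0) → 17.9703
  f12: (p9, p10, p16) → 37.0091
  f13: (p9, p6, p0) → 24.7998
  f14: (p9, p6, p16) → 57.1674
  f15: (p11, p13, p3) → 28.9201
  f16: (p11, p14, p3) → 54.3594
  f17: (p11, p13, p0) → 56.1444
  f18: (p11, p14, p0) → 94.4013
  f19: (p8, p15, p5) → 28.5941
  f20: (p8, p14, p5) → 41.9069
  f21: (p8, p15, p3) → 17.9571
  f22: (p8, p14, p3) → 36.2484
Σ area = 996.224

Euler: V−E+F = 13−33+22 = 2.


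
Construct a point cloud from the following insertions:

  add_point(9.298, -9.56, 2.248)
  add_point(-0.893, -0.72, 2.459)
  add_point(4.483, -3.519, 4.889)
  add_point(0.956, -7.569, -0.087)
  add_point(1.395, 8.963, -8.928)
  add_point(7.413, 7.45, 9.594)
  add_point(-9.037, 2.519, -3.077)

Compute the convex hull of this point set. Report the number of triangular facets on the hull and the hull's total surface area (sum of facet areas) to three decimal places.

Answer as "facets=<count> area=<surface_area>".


Hull vertices (7/7): indices [0, 1, 2, 3, 4, 5, 6].

Triangle areas on the boundary:
  f1: (p4, p5, p6) → 129.7784
  f2: (p4, p5, p0) → 175.0376
  f3: (p2, p5, p0) → 38.3943
  f4: (p3, p2, p0) → 28.0508
  f5: (p3, p4, p6) → 97.9732
  f6: (p3, p4, p0) → 79.5197
  f7: (p1, p3, p6) → 37.3133
  f8: (p1, p3, p2) → 21.7767
  f9: (p1, p5, p6) → 58.1985
  f10: (p1, p2, p5) → 40.0878
Σ area = 706.130

Euler characteristic 7−15+10 = 2 ✓

facets=10 area=706.130


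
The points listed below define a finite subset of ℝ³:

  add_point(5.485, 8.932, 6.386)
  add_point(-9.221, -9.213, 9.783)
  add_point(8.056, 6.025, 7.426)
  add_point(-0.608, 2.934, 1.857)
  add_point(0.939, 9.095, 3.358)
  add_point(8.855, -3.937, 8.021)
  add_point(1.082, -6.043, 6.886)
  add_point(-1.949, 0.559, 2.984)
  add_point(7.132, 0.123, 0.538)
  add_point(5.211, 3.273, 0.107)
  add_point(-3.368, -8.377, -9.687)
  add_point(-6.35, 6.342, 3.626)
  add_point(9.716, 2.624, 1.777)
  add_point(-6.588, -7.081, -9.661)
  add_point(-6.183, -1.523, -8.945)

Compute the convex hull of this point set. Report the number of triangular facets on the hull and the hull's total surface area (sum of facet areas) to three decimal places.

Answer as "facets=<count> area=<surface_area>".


11 of the 15 inputs are extreme points: [0, 1, 2, 4, 5, 9, 10, 11, 12, 13, 14].

Area of each hull facet:
  f1: (p9, p4, p12) → 17.0627
  f2: (p5, p2, p1) → 92.6256
  f3: (p5, p2, p12) → 30.0833
  f4: (p5, p10, p1) → 178.3320
  f5: (p5, p10, p12) → 93.4426
  f6: (p0, p4, p12) → 24.0694
  f7: (p0, p2, p12) → 13.0170
  f8: (p0, p11, p4) → 14.1328
  f9: (p0, p2, p1) → 46.5049
  f10: (p0, p11, p1) → 101.4913
  f11: (p14, p11, p4) → 57.1737
  f12: (p14, p9, p4) → 60.5142
  f13: (p14, p11, p1) → 123.8781
  f14: (p14, p10, p12) → 72.9305
  f15: (p14, p9, p12) → 19.4096
  f16: (p13, p10, p1) → 34.1132
  f17: (p13, p14, p1) → 55.4442
  f18: (p13, p14, p10) → 9.2916
Σ area = 1043.516

Check V−E+F: 11 − 27 + 18 = 2.

facets=18 area=1043.516


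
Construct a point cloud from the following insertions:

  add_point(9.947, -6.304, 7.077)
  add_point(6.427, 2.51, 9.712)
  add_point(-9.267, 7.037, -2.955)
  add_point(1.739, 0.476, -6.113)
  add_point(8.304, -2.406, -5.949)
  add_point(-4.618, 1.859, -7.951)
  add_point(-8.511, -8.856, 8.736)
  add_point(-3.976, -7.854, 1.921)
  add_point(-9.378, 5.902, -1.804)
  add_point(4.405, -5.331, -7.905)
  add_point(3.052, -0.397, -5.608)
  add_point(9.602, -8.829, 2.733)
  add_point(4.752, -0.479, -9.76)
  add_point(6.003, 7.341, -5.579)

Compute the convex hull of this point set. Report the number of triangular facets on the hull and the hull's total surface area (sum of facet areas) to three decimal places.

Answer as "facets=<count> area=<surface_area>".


Points on the hull: [0, 1, 2, 4, 5, 6, 7, 8, 9, 11, 12, 13] (12 of 14).

Facet areas (half cross-product norm):
  f1: (p1, p6, p8) → 154.5769
  f2: (p1, p6, p0) → 89.1046
  f3: (p1, p13, p0) → 78.9813
  f4: (p5, p6, p8) → 79.5486
  f5: (p5, p13, p12) → 43.4237
  f6: (p11, p6, p0) → 47.0249
  f7: (p9, p5, p12) → 25.4657
  f8: (p2, p5, p8) → 6.9374
  f9: (p2, p5, p13) → 51.9927
  f10: (p2, p1, p8) → 14.1293
  f11: (p2, p1, p13) → 123.0502
  f12: (p4, p13, p12) → 24.7297
  f13: (p4, p9, p12) → 12.3045
  f14: (p4, p9, p11) → 28.5176
  f15: (p4, p13, p0) → 66.0929
  f16: (p4, p11, p0) → 25.0976
  f17: (p7, p5, p6) → 43.5388
  f18: (p7, p9, p5) → 70.3510
  f19: (p7, p11, p6) → 49.0321
  f20: (p7, p9, p11) → 73.3474
Σ area = 1107.247

Euler: V−E+F = 12−30+20 = 2.

facets=20 area=1107.247


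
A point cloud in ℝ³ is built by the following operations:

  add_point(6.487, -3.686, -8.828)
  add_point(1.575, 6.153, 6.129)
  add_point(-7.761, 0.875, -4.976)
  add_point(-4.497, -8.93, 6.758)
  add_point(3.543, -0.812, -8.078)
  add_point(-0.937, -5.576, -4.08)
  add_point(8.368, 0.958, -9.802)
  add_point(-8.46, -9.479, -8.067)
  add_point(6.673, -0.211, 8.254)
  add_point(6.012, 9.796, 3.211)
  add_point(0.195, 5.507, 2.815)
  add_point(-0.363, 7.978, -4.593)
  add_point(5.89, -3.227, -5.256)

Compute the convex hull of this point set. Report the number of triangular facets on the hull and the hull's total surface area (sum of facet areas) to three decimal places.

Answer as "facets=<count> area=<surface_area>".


Points on the hull: [0, 1, 2, 3, 6, 7, 8, 9, 11] (9 of 13).

Area of each hull facet:
  f1: (p8, p9, p6) → 88.4392
  f2: (p11, p9, p6) → 63.2445
  f3: (p0, p6, p7) → 30.0043
  f4: (p0, p8, p6) → 44.4910
  f5: (p1, p8, p9) → 26.9215
  f6: (p1, p11, p9) → 32.4079
  f7: (p2, p6, p7) → 91.1390
  f8: (p2, p11, p6) → 63.0790
  f9: (p2, p1, p11) → 56.6242
  f10: (p3, p0, p7) → 120.5328
  f11: (p3, p0, p8) → 120.7738
  f12: (p3, p1, p8) → 59.9889
  f13: (p3, p2, p7) → 78.5803
  f14: (p3, p2, p1) → 107.6821
Σ area = 983.908

Euler: V−E+F = 9−21+14 = 2.

facets=14 area=983.908


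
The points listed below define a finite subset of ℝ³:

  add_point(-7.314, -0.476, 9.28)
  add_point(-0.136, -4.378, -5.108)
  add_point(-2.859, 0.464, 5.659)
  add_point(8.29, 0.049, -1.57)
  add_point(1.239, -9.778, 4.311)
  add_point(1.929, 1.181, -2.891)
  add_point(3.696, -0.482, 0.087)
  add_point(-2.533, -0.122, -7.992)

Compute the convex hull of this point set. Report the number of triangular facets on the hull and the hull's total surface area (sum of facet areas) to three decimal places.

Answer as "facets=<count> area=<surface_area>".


facets=10 area=412.594

Hull vertices (7/8): indices [0, 1, 2, 3, 4, 5, 7].

Triangle areas on the boundary:
  f1: (p4, p3, p0) → 91.3021
  f2: (p5, p7, p3) → 15.3231
  f3: (p1, p4, p0) → 73.9108
  f4: (p1, p7, p0) → 46.7701
  f5: (p1, p4, p3) → 54.5630
  f6: (p1, p7, p3) → 28.2144
  f7: (p2, p3, p0) → 8.4784
  f8: (p2, p5, p3) → 31.0715
  f9: (p2, p7, p0) → 30.7751
  f10: (p2, p5, p7) → 32.1857
Σ area = 412.594

Euler: V−E+F = 7−15+10 = 2.


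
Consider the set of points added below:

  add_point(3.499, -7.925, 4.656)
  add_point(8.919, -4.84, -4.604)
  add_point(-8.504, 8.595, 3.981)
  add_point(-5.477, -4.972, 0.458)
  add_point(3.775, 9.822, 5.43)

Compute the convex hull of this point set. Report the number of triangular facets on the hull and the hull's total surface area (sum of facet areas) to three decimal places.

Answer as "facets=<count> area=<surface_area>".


Points on the hull: [0, 1, 2, 3, 4] (5 of 5).

Per-facet area ½‖(b−a)×(c−a)‖:
  f1: (p4, p1, p2) → 113.8827
  f2: (p0, p4, p2) → 109.5854
  f3: (p0, p4, p1) → 96.0885
  f4: (p3, p1, p2) → 105.2802
  f5: (p3, p0, p2) → 69.3447
  f6: (p3, p0, p1) → 57.7174
Σ area = 551.899

Check V−E+F: 5 − 9 + 6 = 2.

facets=6 area=551.899


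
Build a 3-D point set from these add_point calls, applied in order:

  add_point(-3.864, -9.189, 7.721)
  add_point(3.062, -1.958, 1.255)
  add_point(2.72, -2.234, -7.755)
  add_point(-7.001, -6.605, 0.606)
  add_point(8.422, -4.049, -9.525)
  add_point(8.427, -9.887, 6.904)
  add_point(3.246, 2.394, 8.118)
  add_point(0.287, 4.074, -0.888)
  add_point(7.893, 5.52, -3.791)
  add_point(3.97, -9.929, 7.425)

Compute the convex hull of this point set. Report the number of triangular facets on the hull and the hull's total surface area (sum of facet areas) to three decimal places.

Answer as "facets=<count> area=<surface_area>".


facets=14 area=757.826

Hull vertices (9/10): indices [0, 2, 3, 4, 5, 6, 7, 8, 9].

Triangle areas on the boundary:
  f1: (p4, p8, p5) → 95.4538
  f2: (p6, p8, p5) → 88.0700
  f3: (p2, p4, p3) → 28.5711
  f4: (p2, p4, p8) → 31.3228
  f5: (p0, p6, p3) → 55.6545
  f6: (p7, p6, p3) → 62.4565
  f7: (p7, p6, p8) → 39.6866
  f8: (p7, p2, p3) → 59.5404
  f9: (p7, p2, p8) → 37.0460
  f10: (p9, p6, p5) → 27.6988
  f11: (p9, p0, p6) → 48.0976
  f12: (p9, p0, p3) → 29.8695
  f13: (p9, p4, p3) → 115.4844
  f14: (p9, p4, p5) → 38.8739
Σ area = 757.826

Euler characteristic 9−21+14 = 2 ✓


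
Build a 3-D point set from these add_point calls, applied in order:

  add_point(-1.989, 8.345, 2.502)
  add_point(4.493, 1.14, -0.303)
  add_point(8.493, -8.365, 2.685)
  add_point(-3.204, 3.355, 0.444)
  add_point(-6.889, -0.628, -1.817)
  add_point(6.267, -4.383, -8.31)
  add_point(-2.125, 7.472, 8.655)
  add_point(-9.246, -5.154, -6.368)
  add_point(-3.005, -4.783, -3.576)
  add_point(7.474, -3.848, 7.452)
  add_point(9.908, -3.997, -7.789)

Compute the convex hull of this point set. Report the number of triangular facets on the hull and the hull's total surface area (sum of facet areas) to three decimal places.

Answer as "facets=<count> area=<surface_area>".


8 of the 11 inputs are extreme points: [0, 2, 4, 5, 6, 7, 9, 10].

Area of each hull facet:
  f1: (p6, p0, p10) → 55.9315
  f2: (p5, p0, p7) → 128.1054
  f3: (p5, p0, p10) → 33.0382
  f4: (p5, p2, p7) → 93.0287
  f5: (p5, p2, p10) → 21.1359
  f6: (p4, p0, p7) → 12.2591
  f7: (p4, p6, p7) → 5.6138
  f8: (p4, p6, p0) → 33.2901
  f9: (p9, p2, p7) → 66.8226
  f10: (p9, p6, p7) → 148.3665
  f11: (p9, p2, p10) → 34.5512
  f12: (p9, p6, p10) → 112.8512
Σ area = 744.994

Check V−E+F: 8 − 18 + 12 = 2.

facets=12 area=744.994


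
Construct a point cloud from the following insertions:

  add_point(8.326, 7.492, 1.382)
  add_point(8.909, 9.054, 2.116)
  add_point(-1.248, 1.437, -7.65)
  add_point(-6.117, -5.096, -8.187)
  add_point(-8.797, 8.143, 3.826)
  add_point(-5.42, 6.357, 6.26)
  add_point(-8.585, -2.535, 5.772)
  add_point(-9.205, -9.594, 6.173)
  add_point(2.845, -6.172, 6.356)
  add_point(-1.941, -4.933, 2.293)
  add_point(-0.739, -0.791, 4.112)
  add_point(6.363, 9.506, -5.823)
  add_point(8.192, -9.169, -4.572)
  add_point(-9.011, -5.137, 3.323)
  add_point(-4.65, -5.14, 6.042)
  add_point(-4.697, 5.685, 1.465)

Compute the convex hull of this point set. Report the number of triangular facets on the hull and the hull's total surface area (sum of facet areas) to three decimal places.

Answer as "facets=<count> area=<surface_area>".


Hull vertices (11/16): indices [1, 2, 3, 4, 5, 6, 7, 8, 11, 12, 13].

Triangle areas on the boundary:
  f1: (p5, p8, p7) → 89.6384
  f2: (p5, p8, p1) → 105.6751
  f3: (p12, p8, p7) → 74.0223
  f4: (p12, p3, p7) → 116.8716
  f5: (p12, p8, p1) → 104.7544
  f6: (p11, p12, p1) → 77.6614
  f7: (p6, p5, p7) → 9.1491
  f8: (p2, p12, p3) → 58.3178
  f9: (p2, p11, p12) → 81.5608
  f10: (p4, p6, p5) → 21.3115
  f11: (p4, p2, p11) → 85.4657
  f12: (p4, p5, p1) → 29.9714
  f13: (p4, p11, p1) → 72.7161
  f14: (p4, p2, p3) → 62.0574
  f15: (p4, p6, p7) → 6.2639
  f16: (p13, p3, p7) → 26.5616
  f17: (p13, p4, p7) → 20.0645
  f18: (p13, p4, p3) → 78.8385
Σ area = 1120.901

Euler: V−E+F = 11−27+18 = 2.

facets=18 area=1120.901


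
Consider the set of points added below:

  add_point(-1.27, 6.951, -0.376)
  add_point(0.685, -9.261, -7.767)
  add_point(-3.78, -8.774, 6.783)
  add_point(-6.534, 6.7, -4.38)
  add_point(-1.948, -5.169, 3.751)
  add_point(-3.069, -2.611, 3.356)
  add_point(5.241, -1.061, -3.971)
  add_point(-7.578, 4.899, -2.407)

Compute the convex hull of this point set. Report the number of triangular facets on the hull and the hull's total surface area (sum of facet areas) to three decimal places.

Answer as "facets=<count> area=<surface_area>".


Points on the hull: [0, 1, 2, 3, 6, 7] (6 of 8).

Per-facet area ½‖(b−a)×(c−a)‖:
  f1: (p1, p2, p7) → 116.3572
  f2: (p1, p2, p6) → 74.5550
  f3: (p0, p2, p7) → 58.1892
  f4: (p0, p2, p6) → 85.7159
  f5: (p3, p0, p7) → 9.4411
  f6: (p3, p0, p6) → 35.0563
  f7: (p3, p1, p7) → 24.5343
  f8: (p3, p1, p6) → 71.2617
Σ area = 475.111

Check V−E+F: 6 − 12 + 8 = 2.

facets=8 area=475.111


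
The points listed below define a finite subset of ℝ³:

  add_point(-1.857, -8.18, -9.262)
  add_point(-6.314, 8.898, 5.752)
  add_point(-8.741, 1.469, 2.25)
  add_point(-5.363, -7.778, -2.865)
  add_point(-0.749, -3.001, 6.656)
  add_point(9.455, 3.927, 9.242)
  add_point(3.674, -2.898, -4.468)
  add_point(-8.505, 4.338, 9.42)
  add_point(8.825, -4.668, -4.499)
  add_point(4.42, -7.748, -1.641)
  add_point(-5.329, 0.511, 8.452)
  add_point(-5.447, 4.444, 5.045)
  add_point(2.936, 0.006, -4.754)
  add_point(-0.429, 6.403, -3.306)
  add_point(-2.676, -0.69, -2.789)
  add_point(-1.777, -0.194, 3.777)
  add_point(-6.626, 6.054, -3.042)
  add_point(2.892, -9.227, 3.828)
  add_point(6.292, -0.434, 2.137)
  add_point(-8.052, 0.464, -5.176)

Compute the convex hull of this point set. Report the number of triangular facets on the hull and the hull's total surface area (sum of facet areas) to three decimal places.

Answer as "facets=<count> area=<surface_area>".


facets=24 area=1013.417

Hull vertices (14/20): indices [0, 1, 2, 3, 5, 7, 8, 9, 10, 12, 13, 16, 17, 19].

Per-facet area ½‖(b−a)×(c−a)‖:
  f1: (p3, p0, p17) → 38.6125
  f2: (p3, p7, p2) → 29.3802
  f3: (p9, p0, p17) → 24.3611
  f4: (p19, p3, p2) → 33.5764
  f5: (p19, p3, p0) → 32.7591
  f6: (p10, p17, p5) → 93.9017
  f7: (p10, p7, p5) → 34.7472
  f8: (p10, p3, p17) → 68.0813
  f9: (p10, p3, p7) → 28.4574
  f10: (p1, p13, p5) → 86.1400
  f11: (p1, p7, p5) → 52.7956
  f12: (p8, p9, p0) → 29.8645
  f13: (p8, p13, p5) → 104.8493
  f14: (p8, p17, p5) → 83.4549
  f15: (p8, p9, p17) → 11.7421
  f16: (p16, p1, p13) → 28.7238
  f17: (p16, p13, p0) → 48.7403
  f18: (p16, p19, p0) → 25.4312
  f19: (p16, p19, p2) → 20.7551
  f20: (p16, p7, p2) → 25.5135
  f21: (p16, p1, p7) → 27.3555
  f22: (p12, p13, p0) → 32.2697
  f23: (p12, p8, p0) → 39.2537
  f24: (p12, p8, p13) → 12.6508
Σ area = 1013.417

Euler characteristic 14−36+24 = 2 ✓


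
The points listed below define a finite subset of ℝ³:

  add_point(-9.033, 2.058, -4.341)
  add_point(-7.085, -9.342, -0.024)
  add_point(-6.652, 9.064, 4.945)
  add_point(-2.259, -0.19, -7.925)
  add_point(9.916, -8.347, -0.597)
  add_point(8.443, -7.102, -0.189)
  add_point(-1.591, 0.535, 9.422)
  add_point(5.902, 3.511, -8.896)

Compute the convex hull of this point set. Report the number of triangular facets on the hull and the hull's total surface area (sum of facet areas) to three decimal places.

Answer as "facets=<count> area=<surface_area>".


Hull vertices (7/8): indices [0, 1, 2, 3, 4, 6, 7].

Area of each hull facet:
  f1: (p6, p1, p4) → 115.5726
  f2: (p2, p1, p0) → 71.1505
  f3: (p2, p6, p1) → 79.8262
  f4: (p3, p1, p0) → 47.8934
  f5: (p3, p1, p4) → 100.0660
  f6: (p7, p3, p4) → 67.0073
  f7: (p7, p6, p4) → 128.1025
  f8: (p7, p2, p6) → 103.1983
  f9: (p7, p2, p0) → 93.0830
  f10: (p7, p3, p0) → 25.6788
Σ area = 831.579

Euler characteristic 7−15+10 = 2 ✓

facets=10 area=831.579


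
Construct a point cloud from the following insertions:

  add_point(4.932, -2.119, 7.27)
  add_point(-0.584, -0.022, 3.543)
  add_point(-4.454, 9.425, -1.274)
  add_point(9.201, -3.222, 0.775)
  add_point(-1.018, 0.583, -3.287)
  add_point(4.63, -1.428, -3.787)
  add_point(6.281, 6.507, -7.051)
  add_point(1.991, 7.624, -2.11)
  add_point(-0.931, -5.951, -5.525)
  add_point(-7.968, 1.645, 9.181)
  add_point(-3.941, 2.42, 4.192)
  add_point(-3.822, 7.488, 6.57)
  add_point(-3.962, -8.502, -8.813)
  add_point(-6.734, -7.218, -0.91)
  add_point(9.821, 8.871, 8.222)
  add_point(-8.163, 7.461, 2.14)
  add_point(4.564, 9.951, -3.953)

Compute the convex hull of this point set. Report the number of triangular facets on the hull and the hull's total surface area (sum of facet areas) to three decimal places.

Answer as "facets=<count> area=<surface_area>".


Extreme-point indices: [0, 2, 3, 6, 9, 11, 12, 13, 14, 15, 16] — 11 of 17 on the boundary.

Area of each hull facet:
  f1: (p2, p16, p14) → 62.2783
  f2: (p2, p12, p15) → 52.4850
  f3: (p11, p9, p15) → 23.4175
  f4: (p11, p9, p14) → 43.1656
  f5: (p11, p2, p15) → 16.7700
  f6: (p11, p2, p14) → 55.1649
  f7: (p6, p2, p12) → 110.9458
  f8: (p6, p2, p16) → 20.5184
  f9: (p6, p16, p14) → 30.4023
  f10: (p0, p9, p14) → 81.2811
  f11: (p13, p0, p9) → 84.8693
  f12: (p13, p12, p15) → 59.3346
  f13: (p13, p9, p15) → 60.8418
  f14: (p3, p6, p12) → 105.2759
  f15: (p3, p13, p12) → 68.7707
  f16: (p3, p13, p0) → 59.2299
  f17: (p3, p0, p14) → 47.3431
  f18: (p3, p6, p14) → 86.4787
Σ area = 1068.573

Euler: V−E+F = 11−27+18 = 2.

facets=18 area=1068.573
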